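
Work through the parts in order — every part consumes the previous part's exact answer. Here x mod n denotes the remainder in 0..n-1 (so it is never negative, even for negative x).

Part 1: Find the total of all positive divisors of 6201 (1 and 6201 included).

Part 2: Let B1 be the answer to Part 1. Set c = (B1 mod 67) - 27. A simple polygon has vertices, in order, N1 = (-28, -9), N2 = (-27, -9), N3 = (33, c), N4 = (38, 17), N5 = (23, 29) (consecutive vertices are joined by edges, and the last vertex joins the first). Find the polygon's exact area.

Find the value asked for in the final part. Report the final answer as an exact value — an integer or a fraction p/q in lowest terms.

Part 1: 6201 = 3^2 * 13 * 53; sigma = (1 + 3 + 9) * (1 + 13) * (1 + 53) = 13 * 14 * 54 = 9828; answer 9828
Part 2: B1 = 9828; c = 19; cross terms: (-28*-9 - -27*-9)=9, (-27*19 - 33*-9)=-216, (33*17 - 38*19)=-161, (38*29 - 23*17)=711, (23*-9 - -28*29)=605; twice the area = |948| = 948; area = 474; answer 474

474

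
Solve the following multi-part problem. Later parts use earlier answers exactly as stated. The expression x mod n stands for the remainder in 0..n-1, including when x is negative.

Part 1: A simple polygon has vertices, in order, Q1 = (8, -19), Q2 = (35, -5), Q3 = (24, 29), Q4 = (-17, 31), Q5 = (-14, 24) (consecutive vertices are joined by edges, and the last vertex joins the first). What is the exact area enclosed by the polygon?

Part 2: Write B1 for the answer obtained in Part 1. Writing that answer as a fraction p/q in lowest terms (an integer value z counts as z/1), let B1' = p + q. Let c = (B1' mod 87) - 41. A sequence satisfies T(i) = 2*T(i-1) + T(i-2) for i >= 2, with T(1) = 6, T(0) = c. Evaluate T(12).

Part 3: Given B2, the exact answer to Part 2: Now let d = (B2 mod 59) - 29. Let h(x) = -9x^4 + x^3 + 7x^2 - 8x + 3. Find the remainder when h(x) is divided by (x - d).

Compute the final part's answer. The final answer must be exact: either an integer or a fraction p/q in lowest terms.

-105

Part 1: cross terms: (8*-5 - 35*-19)=625, (35*29 - 24*-5)=1135, (24*31 - -17*29)=1237, (-17*24 - -14*31)=26, (-14*-19 - 8*24)=74; twice the area = |3097| = 3097; area = 3097/2; answer 3097/2
Part 2: B1 = 3097/2; threaded value p + q = 3099; c = 13; T(2) = 2*(6) + 1*(13) = 25; iterating: T(2)=25, T(3)=56, T(4)=137, T(5)=330, T(6)=797, T(7)=1924, T(8)=4645, T(9)=11214, T(10)=27073, T(11)=65360, T(12)=157793; answer 157793
Part 3: B2 = 157793; d = -2; remainder = value at the root: -9*(-2)^4 + 1*(-2)^3 + 7*(-2)^2 - 8*(-2)^1 + 3 = (-144) + (-8) + (28) + (16) + (3) = -105; answer -105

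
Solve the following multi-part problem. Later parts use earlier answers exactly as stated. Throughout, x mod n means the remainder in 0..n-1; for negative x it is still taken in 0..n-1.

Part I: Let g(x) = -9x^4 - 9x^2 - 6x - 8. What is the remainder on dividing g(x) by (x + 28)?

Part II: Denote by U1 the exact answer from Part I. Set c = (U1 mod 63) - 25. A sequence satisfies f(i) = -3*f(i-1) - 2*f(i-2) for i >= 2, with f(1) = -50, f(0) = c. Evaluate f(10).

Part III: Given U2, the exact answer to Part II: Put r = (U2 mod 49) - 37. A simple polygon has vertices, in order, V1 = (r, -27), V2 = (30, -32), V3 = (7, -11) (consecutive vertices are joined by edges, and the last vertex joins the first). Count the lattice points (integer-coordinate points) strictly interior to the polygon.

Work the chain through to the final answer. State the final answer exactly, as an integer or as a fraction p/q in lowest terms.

560

Part I: remainder = value at the root: -9*(-28)^4 - 9*(-28)^2 - 6*(-28)^1 - 8 = (-5531904) + (-7056) + (168) + (-8) = -5538800; answer -5538800
Part II: U1 = -5538800; c = 9; f(2) = -3*(-50) - 2*(9) = 132; iterating: f(2)=132, f(3)=-296, f(4)=624, f(5)=-1280, f(6)=2592, f(7)=-5216, f(8)=10464, f(9)=-20960, f(10)=41952; answer 41952
Part III: U2 = 41952; r = -29; cross terms: (-29*-32 - 30*-27)=1738, (30*-11 - 7*-32)=-106, (7*-27 - -29*-11)=-508; twice the area = |1124| = 1124; area = 562; boundary points = 1 + 1 + 4 = 6; strictly interior points = area - boundary/2 + 1 = 560; answer 560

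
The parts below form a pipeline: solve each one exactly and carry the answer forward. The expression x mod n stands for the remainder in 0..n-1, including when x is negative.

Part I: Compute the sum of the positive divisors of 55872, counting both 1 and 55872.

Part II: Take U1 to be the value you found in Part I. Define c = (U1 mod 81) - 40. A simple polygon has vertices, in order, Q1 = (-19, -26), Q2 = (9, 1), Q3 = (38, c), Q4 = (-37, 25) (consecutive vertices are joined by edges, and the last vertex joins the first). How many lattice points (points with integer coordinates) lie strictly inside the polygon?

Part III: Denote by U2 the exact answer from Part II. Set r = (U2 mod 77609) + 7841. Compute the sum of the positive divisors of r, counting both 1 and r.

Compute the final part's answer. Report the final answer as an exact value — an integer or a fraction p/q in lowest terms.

Part I: 55872 = 2^6 * 3^2 * 97; sigma = (1 + 2 + 4 + 8 + 16 + 32 + 64) * (1 + 3 + 9) * (1 + 97) = 127 * 13 * 98 = 161798; answer 161798
Part II: U1 = 161798; c = 1; cross terms: (-19*1 - 9*-26)=215, (9*1 - 38*1)=-29, (38*25 - -37*1)=987, (-37*-26 - -19*25)=1437; twice the area = |2610| = 2610; area = 1305; boundary points = 1 + 29 + 3 + 3 = 36; strictly interior points = area - boundary/2 + 1 = 1288; answer 1288
Part III: U2 = 1288; r = 9129; 9129 = 3 * 17 * 179; sigma = (1 + 3) * (1 + 17) * (1 + 179) = 4 * 18 * 180 = 12960; answer 12960

12960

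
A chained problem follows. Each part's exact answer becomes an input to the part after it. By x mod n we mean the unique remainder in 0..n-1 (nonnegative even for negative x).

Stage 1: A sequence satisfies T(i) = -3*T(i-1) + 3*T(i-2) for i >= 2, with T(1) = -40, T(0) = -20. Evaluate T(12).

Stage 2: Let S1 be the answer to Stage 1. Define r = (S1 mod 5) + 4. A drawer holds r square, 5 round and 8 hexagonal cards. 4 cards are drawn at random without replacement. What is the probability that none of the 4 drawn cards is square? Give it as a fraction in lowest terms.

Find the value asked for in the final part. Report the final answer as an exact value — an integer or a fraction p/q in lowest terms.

143/476

Stage 1: T(2) = -3*(-40) + 3*(-20) = 60; iterating: T(2)=60, T(3)=-300, T(4)=1080, T(5)=-4140, T(6)=15660, T(7)=-59400, T(8)=225180, T(9)=-853740, T(10)=3236760, T(11)=-12271500, T(12)=46524780; answer 46524780
Stage 2: S1 = 46524780; r = 4; total draws C(17,4) = 2380; favorable C(13,4) = 715; P = 143/476; answer 143/476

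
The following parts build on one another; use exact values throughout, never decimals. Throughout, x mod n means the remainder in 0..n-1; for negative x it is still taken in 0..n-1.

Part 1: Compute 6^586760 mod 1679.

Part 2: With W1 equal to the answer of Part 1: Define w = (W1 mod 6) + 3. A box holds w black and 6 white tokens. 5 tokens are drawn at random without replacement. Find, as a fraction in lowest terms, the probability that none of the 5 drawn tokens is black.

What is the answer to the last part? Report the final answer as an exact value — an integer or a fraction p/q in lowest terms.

Part 1: squarings mod 1679: 6^1=6, 6^2=36, 6^4=1296, 6^8=616, 6^16=2, 6^32=4, 6^64=16, 6^128=256, 6^256=55, 6^512=1346, 6^1024=75, 6^2048=588, 6^4096=1549, 6^8192=110, 6^16384=347, 6^32768=1200, 6^65536=1097, 6^131072=1245, 6^262144=308, 6^524288=840; 6^586760 = 6^8 * 6^1024 * 6^4096 * 6^8192 * 6^16384 * 6^32768 * 6^524288 = 223 (mod 1679); answer 223
Part 2: W1 = 223; w = 4; total draws C(10,5) = 252; favorable C(6,5) = 6; P = 1/42; answer 1/42

1/42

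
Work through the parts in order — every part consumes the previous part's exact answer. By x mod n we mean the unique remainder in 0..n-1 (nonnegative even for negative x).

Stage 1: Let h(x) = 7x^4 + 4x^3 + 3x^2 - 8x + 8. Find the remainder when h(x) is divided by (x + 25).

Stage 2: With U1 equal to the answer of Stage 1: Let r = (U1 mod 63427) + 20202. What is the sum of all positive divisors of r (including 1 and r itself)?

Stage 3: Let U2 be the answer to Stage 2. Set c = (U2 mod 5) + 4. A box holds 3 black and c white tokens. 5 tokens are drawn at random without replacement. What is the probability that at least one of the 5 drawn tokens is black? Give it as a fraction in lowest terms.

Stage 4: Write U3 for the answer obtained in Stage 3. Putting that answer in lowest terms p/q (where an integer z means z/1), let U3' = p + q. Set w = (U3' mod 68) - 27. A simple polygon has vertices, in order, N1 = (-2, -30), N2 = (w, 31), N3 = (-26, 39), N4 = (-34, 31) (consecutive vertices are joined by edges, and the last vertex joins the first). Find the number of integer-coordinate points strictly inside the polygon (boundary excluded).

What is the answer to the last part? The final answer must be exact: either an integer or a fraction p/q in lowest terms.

1720

Stage 1: remainder = value at the root: 7*(-25)^4 + 4*(-25)^3 + 3*(-25)^2 - 8*(-25)^1 + 8 = (2734375) + (-62500) + (1875) + (200) + (8) = 2673958; answer 2673958
Stage 2: U1 = 2673958; r = 30226; 30226 = 2 * 7 * 17 * 127; sigma = (1 + 2) * (1 + 7) * (1 + 17) * (1 + 127) = 3 * 8 * 18 * 128 = 55296; answer 55296
Stage 3: U2 = 55296; c = 5; total draws C(8,5) = 56; complement C(5,5) = 1; favorable 56 - 1 = 55; P = 55/56; answer 55/56
Stage 4: U3 = 55/56; threaded value p + q = 111; w = 16; cross terms: (-2*31 - 16*-30)=418, (16*39 - -26*31)=1430, (-26*31 - -34*39)=520, (-34*-30 - -2*31)=1082; twice the area = |3450| = 3450; area = 1725; boundary points = 1 + 2 + 8 + 1 = 12; strictly interior points = area - boundary/2 + 1 = 1720; answer 1720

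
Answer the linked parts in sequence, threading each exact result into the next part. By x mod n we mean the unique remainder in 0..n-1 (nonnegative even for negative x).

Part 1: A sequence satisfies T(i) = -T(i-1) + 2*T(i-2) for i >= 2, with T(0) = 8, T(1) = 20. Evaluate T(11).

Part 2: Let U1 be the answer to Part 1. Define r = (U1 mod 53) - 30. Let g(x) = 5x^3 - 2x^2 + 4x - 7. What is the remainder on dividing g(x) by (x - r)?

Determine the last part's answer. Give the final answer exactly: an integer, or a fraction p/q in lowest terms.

Part 1: T(2) = -1*(20) + 2*(8) = -4; iterating: T(2)=-4, T(3)=44, T(4)=-52, T(5)=140, T(6)=-244, T(7)=524, T(8)=-1012, T(9)=2060, T(10)=-4084, T(11)=8204; answer 8204
Part 2: U1 = 8204; r = 12; remainder = value at the root: 5*(12)^3 - 2*(12)^2 + 4*(12)^1 - 7 = (8640) + (-288) + (48) + (-7) = 8393; answer 8393

8393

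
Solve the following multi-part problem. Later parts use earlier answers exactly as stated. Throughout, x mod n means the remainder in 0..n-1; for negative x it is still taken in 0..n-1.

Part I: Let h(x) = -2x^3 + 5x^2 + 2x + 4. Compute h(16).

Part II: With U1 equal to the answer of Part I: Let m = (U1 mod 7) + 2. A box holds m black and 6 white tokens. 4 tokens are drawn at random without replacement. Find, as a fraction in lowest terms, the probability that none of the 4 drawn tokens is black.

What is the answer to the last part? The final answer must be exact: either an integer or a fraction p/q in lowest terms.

Part I: -2*(16)^3 + 5*(16)^2 + 2*(16)^1 + 4 = (-8192) + (1280) + (32) + (4) = -6876; answer -6876
Part II: U1 = -6876; m = 7; total draws C(13,4) = 715; favorable C(6,4) = 15; P = 3/143; answer 3/143

3/143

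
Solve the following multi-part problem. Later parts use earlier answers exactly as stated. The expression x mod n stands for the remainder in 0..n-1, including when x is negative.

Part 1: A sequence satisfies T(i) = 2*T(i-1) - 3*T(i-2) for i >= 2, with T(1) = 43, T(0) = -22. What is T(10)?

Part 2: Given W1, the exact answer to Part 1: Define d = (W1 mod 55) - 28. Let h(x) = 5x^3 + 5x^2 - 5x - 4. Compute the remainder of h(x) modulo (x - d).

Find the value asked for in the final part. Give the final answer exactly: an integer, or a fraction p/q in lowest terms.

Part 1: T(2) = 2*(43) - 3*(-22) = 152; iterating: T(2)=152, T(3)=175, T(4)=-106, T(5)=-737, T(6)=-1156, T(7)=-101, T(8)=3266, T(9)=6835, T(10)=3872; answer 3872
Part 2: W1 = 3872; d = -6; remainder = value at the root: 5*(-6)^3 + 5*(-6)^2 - 5*(-6)^1 - 4 = (-1080) + (180) + (30) + (-4) = -874; answer -874

-874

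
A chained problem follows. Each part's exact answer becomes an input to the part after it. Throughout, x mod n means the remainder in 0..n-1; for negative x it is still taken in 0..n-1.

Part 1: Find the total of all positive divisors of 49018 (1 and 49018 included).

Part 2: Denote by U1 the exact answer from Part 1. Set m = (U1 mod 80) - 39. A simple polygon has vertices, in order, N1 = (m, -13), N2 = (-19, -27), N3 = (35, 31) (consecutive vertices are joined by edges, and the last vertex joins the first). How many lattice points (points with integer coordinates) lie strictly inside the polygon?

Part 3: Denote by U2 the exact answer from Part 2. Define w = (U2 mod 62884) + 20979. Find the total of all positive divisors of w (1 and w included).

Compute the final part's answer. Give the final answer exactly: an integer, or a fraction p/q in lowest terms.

43344

Part 1: 49018 = 2 * 24509; sigma = (1 + 2) * (1 + 24509) = 3 * 24510 = 73530; answer 73530
Part 2: U1 = 73530; m = -29; cross terms: (-29*-27 - -19*-13)=536, (-19*31 - 35*-27)=356, (35*-13 - -29*31)=444; twice the area = |1336| = 1336; area = 668; boundary points = 2 + 2 + 4 = 8; strictly interior points = area - boundary/2 + 1 = 665; answer 665
Part 3: U2 = 665; w = 21644; 21644 = 2^2 * 7 * 773; sigma = (1 + 2 + 4) * (1 + 7) * (1 + 773) = 7 * 8 * 774 = 43344; answer 43344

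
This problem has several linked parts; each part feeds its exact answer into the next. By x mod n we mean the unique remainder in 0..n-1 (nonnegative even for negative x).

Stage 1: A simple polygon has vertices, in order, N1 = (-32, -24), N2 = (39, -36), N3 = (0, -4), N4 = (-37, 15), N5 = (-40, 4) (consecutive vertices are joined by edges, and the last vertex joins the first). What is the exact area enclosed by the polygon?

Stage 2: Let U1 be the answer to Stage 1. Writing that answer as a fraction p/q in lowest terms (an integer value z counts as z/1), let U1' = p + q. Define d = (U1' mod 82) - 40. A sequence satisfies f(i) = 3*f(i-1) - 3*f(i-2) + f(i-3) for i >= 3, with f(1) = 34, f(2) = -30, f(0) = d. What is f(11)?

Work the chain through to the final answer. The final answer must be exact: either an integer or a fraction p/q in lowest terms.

Stage 1: cross terms: (-32*-36 - 39*-24)=2088, (39*-4 - 0*-36)=-156, (0*15 - -37*-4)=-148, (-37*4 - -40*15)=452, (-40*-24 - -32*4)=1088; twice the area = |3324| = 3324; area = 1662; answer 1662
Stage 2: U1 = 1662; threaded value p + q = 1663; d = -17; f(3) = 3*(-30) - 3*(34) + 1*(-17) = -209; iterating: f(3)=-209, f(4)=-503, f(5)=-912, f(6)=-1436, f(7)=-2075, f(8)=-2829, f(9)=-3698, f(10)=-4682, f(11)=-5781; answer -5781

-5781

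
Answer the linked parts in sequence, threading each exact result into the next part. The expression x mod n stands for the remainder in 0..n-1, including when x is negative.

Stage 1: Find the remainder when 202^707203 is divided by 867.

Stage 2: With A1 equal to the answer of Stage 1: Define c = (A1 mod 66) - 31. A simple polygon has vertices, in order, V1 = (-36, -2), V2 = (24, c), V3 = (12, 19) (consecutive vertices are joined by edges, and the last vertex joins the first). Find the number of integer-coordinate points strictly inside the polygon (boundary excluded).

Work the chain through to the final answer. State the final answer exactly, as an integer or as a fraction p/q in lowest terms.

Stage 1: squarings mod 867: 202^1=202, 202^2=55, 202^4=424, 202^8=307, 202^16=613, 202^32=358, 202^64=715, 202^128=562, 202^256=256, 202^512=511, 202^1024=154, 202^2048=307, 202^4096=613, 202^8192=358, 202^16384=715, 202^32768=562, 202^65536=256, 202^131072=511, 202^262144=154, 202^524288=307; 202^707203 = 202^1 * 202^2 * 202^128 * 202^512 * 202^2048 * 202^16384 * 202^32768 * 202^131072 * 202^524288 = 706 (mod 867); answer 706
Stage 2: A1 = 706; c = 15; cross terms: (-36*15 - 24*-2)=-492, (24*19 - 12*15)=276, (12*-2 - -36*19)=660; twice the area = |444| = 444; area = 222; boundary points = 1 + 4 + 3 = 8; strictly interior points = area - boundary/2 + 1 = 219; answer 219

219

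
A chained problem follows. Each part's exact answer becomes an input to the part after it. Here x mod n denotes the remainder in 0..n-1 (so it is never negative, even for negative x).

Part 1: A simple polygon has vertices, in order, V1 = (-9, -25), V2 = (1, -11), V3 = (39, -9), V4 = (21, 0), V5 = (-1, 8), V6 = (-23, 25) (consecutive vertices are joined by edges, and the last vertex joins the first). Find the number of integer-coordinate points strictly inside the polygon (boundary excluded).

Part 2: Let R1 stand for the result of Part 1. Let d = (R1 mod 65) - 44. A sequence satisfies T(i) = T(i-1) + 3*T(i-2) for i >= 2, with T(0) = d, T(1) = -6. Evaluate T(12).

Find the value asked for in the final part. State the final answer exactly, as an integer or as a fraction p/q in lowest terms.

Part 1: cross terms: (-9*-11 - 1*-25)=124, (1*-9 - 39*-11)=420, (39*0 - 21*-9)=189, (21*8 - -1*0)=168, (-1*25 - -23*8)=159, (-23*-25 - -9*25)=800; twice the area = |1860| = 1860; area = 930; boundary points = 2 + 2 + 9 + 2 + 1 + 2 = 18; strictly interior points = area - boundary/2 + 1 = 922; answer 922
Part 2: R1 = 922; d = -32; T(2) = 1*(-6) + 3*(-32) = -102; iterating: T(2)=-102, T(3)=-120, T(4)=-426, T(5)=-786, T(6)=-2064, T(7)=-4422, T(8)=-10614, T(9)=-23880, T(10)=-55722, T(11)=-127362, T(12)=-294528; answer -294528

-294528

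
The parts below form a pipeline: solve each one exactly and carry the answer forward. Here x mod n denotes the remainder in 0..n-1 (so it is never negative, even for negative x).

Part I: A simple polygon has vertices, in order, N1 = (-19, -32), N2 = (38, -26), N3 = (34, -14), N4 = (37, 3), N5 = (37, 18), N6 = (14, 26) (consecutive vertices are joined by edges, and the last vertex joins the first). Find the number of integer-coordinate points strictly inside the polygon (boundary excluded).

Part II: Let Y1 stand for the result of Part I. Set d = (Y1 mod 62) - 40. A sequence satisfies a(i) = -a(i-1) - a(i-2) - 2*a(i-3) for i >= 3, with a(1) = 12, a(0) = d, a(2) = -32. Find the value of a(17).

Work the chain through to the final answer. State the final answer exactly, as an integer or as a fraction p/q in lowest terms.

4344

Part I: cross terms: (-19*-26 - 38*-32)=1710, (38*-14 - 34*-26)=352, (34*3 - 37*-14)=620, (37*18 - 37*3)=555, (37*26 - 14*18)=710, (14*-32 - -19*26)=46; twice the area = |3993| = 3993; area = 3993/2; boundary points = 3 + 4 + 1 + 15 + 1 + 1 = 25; strictly interior points = area - boundary/2 + 1 = 1985; answer 1985
Part II: Y1 = 1985; d = -39; a(3) = -1*(-32) - 1*(12) - 2*(-39) = 98; iterating: a(3)=98, a(4)=-90, a(5)=56, a(6)=-162, a(7)=286, a(8)=-236, a(9)=274, a(10)=-610, a(11)=808, a(12)=-746, a(13)=1158, a(14)=-2028, a(15)=2362, a(16)=-2650, a(17)=4344; answer 4344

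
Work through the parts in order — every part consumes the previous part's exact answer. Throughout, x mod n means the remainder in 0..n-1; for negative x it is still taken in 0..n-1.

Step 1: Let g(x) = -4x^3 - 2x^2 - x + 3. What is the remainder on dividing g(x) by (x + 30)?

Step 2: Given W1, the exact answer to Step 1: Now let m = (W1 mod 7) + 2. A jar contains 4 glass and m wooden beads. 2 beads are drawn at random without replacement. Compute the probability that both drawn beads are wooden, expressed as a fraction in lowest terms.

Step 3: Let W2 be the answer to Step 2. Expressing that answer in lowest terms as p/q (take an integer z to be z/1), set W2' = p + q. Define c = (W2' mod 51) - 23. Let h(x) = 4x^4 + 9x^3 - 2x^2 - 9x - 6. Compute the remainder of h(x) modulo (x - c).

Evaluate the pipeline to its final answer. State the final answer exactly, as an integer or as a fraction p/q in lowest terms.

Step 1: remainder = value at the root: -4*(-30)^3 - 2*(-30)^2 - 1*(-30)^1 + 3 = (108000) + (-1800) + (30) + (3) = 106233; answer 106233
Step 2: W1 = 106233; m = 3; total draws C(7,2) = 21; favorable C(3,2) = 3; P = 1/7; answer 1/7
Step 3: W2 = 1/7; threaded value p + q = 8; c = -15; remainder = value at the root: 4*(-15)^4 + 9*(-15)^3 - 2*(-15)^2 - 9*(-15)^1 - 6 = (202500) + (-30375) + (-450) + (135) + (-6) = 171804; answer 171804

171804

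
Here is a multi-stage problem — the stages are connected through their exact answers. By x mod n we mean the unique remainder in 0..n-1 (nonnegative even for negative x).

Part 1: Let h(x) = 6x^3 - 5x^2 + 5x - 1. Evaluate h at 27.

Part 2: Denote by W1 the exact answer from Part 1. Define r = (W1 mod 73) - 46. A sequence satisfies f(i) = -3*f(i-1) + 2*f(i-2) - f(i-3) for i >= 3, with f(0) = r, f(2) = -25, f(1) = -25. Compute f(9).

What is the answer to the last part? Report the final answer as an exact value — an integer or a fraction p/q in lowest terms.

Part 1: 6*(27)^3 - 5*(27)^2 + 5*(27)^1 - 1 = (118098) + (-3645) + (135) + (-1) = 114587; answer 114587
Part 2: W1 = 114587; r = 4; f(3) = -3*(-25) + 2*(-25) - 1*(4) = 21; iterating: f(3)=21, f(4)=-88, f(5)=331, f(6)=-1190, f(7)=4320, f(8)=-15671, f(9)=56843; answer 56843

56843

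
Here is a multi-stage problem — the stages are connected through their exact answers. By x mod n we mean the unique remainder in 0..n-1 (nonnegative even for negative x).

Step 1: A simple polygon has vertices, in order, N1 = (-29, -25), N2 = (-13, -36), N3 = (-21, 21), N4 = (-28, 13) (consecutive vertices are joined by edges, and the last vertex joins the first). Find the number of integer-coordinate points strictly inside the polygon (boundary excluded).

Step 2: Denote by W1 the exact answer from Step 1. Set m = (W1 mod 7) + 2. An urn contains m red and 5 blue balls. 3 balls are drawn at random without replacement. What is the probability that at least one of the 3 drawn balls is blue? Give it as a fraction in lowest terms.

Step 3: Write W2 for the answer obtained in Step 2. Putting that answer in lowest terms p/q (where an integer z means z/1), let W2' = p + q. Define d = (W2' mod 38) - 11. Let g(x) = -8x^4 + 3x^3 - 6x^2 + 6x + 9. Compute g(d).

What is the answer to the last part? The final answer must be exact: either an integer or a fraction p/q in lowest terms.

Step 1: cross terms: (-29*-36 - -13*-25)=719, (-13*21 - -21*-36)=-1029, (-21*13 - -28*21)=315, (-28*-25 - -29*13)=1077; twice the area = |1082| = 1082; area = 541; boundary points = 1 + 1 + 1 + 1 = 4; strictly interior points = area - boundary/2 + 1 = 540; answer 540
Step 2: W1 = 540; m = 3; total draws C(8,3) = 56; complement C(3,3) = 1; favorable 56 - 1 = 55; P = 55/56; answer 55/56
Step 3: W2 = 55/56; threaded value p + q = 111; d = 24; -8*(24)^4 + 3*(24)^3 - 6*(24)^2 + 6*(24)^1 + 9 = (-2654208) + (41472) + (-3456) + (144) + (9) = -2616039; answer -2616039

-2616039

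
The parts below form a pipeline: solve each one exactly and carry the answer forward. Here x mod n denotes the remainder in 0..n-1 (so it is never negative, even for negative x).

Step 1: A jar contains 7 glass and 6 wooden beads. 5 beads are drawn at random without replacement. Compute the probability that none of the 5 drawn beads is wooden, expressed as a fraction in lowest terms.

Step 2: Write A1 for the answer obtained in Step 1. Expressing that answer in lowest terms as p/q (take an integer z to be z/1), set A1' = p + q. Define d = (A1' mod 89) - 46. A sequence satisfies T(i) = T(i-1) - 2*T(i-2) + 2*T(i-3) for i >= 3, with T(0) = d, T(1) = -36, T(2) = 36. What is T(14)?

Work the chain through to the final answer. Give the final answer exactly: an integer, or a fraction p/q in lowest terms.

120

Step 1: total draws C(13,5) = 1287; favorable C(7,5) = 21; P = 7/429; answer 7/429
Step 2: A1 = 7/429; threaded value p + q = 436; d = 34; T(3) = 1*(36) - 2*(-36) + 2*(34) = 176; iterating: T(3)=176, T(4)=32, T(5)=-248, T(6)=40, T(7)=600, T(8)=24, T(9)=-1096, T(10)=56, T(11)=2296, T(12)=-8, T(13)=-4488, T(14)=120; answer 120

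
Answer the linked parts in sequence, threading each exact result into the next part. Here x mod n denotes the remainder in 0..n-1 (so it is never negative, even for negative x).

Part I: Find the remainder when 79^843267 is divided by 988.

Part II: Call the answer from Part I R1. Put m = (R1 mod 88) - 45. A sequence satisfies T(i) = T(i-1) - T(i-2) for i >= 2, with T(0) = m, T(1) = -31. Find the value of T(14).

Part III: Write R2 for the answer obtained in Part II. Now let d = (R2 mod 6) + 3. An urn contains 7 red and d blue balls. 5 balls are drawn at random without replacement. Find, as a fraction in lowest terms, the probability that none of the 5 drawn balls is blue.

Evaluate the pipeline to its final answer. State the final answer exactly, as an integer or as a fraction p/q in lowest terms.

Part I: squarings mod 988: 79^1=79, 79^2=313, 79^4=157, 79^8=937, 79^16=625, 79^32=365, 79^64=833, 79^128=313, 79^256=157, 79^512=937, 79^1024=625, 79^2048=365, 79^4096=833, 79^8192=313, 79^16384=157, 79^32768=937, 79^65536=625, 79^131072=365, 79^262144=833, 79^524288=313; 79^843267 = 79^1 * 79^2 * 79^512 * 79^1024 * 79^2048 * 79^4096 * 79^16384 * 79^32768 * 79^262144 * 79^524288 = 27 (mod 988); answer 27
Part II: R1 = 27; m = -18; T(2) = 1*(-31) - 1*(-18) = -13; iterating: T(2)=-13, T(3)=18, T(4)=31, T(5)=13, T(6)=-18, T(7)=-31, T(8)=-13, T(9)=18, T(10)=31, T(11)=13, T(12)=-18, T(13)=-31, T(14)=-13; answer -13
Part III: R2 = -13; d = 8; total draws C(15,5) = 3003; favorable C(7,5) = 21; P = 1/143; answer 1/143

1/143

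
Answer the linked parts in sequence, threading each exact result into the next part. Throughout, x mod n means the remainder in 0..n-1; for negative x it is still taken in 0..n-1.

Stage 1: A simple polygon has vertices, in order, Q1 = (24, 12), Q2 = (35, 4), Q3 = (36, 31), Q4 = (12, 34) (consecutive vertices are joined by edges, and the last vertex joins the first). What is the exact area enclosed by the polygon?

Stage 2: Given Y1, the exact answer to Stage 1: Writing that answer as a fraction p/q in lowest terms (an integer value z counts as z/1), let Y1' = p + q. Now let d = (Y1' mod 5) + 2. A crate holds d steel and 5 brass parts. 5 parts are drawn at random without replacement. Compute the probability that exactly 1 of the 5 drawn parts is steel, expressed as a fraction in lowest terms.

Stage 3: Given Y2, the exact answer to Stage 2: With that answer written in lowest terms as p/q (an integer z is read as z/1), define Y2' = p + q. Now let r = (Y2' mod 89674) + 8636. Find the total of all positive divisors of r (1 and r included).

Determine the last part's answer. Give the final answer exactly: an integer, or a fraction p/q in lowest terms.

17448

Stage 1: cross terms: (24*4 - 35*12)=-324, (35*31 - 36*4)=941, (36*34 - 12*31)=852, (12*12 - 24*34)=-672; twice the area = |797| = 797; area = 797/2; answer 797/2
Stage 2: Y1 = 797/2; threaded value p + q = 799; d = 6; total draws C(11,5) = 462; favorable C(6,1)*C(5,4) = 30; P = 5/77; answer 5/77
Stage 3: Y2 = 5/77; threaded value p + q = 82; r = 8718; 8718 = 2 * 3 * 1453; sigma = (1 + 2) * (1 + 3) * (1 + 1453) = 3 * 4 * 1454 = 17448; answer 17448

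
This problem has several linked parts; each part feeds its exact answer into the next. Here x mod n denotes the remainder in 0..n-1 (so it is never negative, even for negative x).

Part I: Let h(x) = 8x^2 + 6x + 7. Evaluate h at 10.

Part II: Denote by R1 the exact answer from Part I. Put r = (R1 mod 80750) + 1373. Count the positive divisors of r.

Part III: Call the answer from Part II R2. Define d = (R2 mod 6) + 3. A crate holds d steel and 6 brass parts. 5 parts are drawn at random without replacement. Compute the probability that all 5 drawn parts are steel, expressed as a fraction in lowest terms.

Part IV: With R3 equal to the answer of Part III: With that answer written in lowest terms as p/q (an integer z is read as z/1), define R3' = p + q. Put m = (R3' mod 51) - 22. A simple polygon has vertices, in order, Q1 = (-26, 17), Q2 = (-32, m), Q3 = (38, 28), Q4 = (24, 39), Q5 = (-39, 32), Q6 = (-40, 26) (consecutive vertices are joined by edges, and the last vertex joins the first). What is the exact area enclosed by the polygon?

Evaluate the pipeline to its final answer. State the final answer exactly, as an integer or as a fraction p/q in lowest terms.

2625/2

Part I: 8*(10)^2 + 6*(10)^1 + 7 = (800) + (60) + (7) = 867; answer 867
Part II: R1 = 867; r = 2240; 2240 = 2^6 * 5 * 7; number of divisors = (6+1) * (1+1) * (1+1) = 28; answer 28
Part III: R2 = 28; d = 7; total draws C(13,5) = 1287; favorable C(7,5) = 21; P = 7/429; answer 7/429
Part IV: R3 = 7/429; threaded value p + q = 436; m = 6; cross terms: (-26*6 - -32*17)=388, (-32*28 - 38*6)=-1124, (38*39 - 24*28)=810, (24*32 - -39*39)=2289, (-39*26 - -40*32)=266, (-40*17 - -26*26)=-4; twice the area = |2625| = 2625; area = 2625/2; answer 2625/2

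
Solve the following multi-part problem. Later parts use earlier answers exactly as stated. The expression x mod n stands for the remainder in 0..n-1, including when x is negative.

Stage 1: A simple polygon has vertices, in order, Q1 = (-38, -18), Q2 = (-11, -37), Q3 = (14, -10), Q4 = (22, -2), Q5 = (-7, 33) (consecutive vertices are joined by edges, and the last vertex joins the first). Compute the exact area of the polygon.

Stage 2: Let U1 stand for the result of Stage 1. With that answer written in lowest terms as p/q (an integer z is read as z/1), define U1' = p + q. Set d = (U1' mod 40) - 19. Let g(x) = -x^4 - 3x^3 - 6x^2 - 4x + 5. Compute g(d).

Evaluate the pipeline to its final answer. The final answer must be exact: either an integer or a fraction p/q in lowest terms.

Stage 1: cross terms: (-38*-37 - -11*-18)=1208, (-11*-10 - 14*-37)=628, (14*-2 - 22*-10)=192, (22*33 - -7*-2)=712, (-7*-18 - -38*33)=1380; twice the area = |4120| = 4120; area = 2060; answer 2060
Stage 2: U1 = 2060; threaded value p + q = 2061; d = 2; -1*(2)^4 - 3*(2)^3 - 6*(2)^2 - 4*(2)^1 + 5 = (-16) + (-24) + (-24) + (-8) + (5) = -67; answer -67

-67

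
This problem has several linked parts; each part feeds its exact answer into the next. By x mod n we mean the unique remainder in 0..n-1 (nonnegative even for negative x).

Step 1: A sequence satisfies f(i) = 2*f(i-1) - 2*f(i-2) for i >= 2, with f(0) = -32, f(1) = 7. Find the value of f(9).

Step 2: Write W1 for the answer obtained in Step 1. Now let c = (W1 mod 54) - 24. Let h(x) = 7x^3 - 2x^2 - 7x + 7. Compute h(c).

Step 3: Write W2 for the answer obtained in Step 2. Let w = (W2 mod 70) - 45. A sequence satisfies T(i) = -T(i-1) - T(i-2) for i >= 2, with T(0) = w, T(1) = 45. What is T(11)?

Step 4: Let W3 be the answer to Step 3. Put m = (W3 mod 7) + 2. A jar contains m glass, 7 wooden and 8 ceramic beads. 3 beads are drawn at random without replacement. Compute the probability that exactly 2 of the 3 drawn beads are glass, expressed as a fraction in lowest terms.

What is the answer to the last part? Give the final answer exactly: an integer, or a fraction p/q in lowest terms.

Step 1: f(2) = 2*(7) - 2*(-32) = 78; iterating: f(2)=78, f(3)=142, f(4)=128, f(5)=-28, f(6)=-312, f(7)=-568, f(8)=-512, f(9)=112; answer 112
Step 2: W1 = 112; c = -20; 7*(-20)^3 - 2*(-20)^2 - 7*(-20)^1 + 7 = (-56000) + (-800) + (140) + (7) = -56653; answer -56653
Step 3: W2 = -56653; w = 2; T(2) = -1*(45) - 1*(2) = -47; iterating: T(2)=-47, T(3)=2, T(4)=45, T(5)=-47, T(6)=2, T(7)=45, T(8)=-47, T(9)=2, T(10)=45, T(11)=-47; answer -47
Step 4: W3 = -47; m = 4; total draws C(19,3) = 969; favorable C(4,2)*C(15,1) = 90; P = 30/323; answer 30/323

30/323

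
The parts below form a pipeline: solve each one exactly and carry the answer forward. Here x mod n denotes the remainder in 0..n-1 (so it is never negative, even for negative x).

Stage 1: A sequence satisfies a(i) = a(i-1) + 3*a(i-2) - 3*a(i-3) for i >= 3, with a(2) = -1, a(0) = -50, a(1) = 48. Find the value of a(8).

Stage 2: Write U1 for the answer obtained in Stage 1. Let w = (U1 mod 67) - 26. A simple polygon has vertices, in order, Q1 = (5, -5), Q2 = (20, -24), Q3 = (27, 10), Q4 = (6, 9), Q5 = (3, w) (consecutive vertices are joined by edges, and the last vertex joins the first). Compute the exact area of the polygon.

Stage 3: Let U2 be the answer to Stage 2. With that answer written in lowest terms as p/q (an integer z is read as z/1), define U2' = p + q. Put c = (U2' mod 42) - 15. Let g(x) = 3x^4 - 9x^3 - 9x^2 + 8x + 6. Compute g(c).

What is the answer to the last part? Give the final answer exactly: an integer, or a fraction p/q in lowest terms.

Stage 1: a(3) = 1*(-1) + 3*(48) - 3*(-50) = 293; iterating: a(3)=293, a(4)=146, a(5)=1028, a(6)=587, a(7)=3233, a(8)=1910; answer 1910
Stage 2: U1 = 1910; w = 8; cross terms: (5*-24 - 20*-5)=-20, (20*10 - 27*-24)=848, (27*9 - 6*10)=183, (6*8 - 3*9)=21, (3*-5 - 5*8)=-55; twice the area = |977| = 977; area = 977/2; answer 977/2
Stage 3: U2 = 977/2; threaded value p + q = 979; c = -2; 3*(-2)^4 - 9*(-2)^3 - 9*(-2)^2 + 8*(-2)^1 + 6 = (48) + (72) + (-36) + (-16) + (6) = 74; answer 74

74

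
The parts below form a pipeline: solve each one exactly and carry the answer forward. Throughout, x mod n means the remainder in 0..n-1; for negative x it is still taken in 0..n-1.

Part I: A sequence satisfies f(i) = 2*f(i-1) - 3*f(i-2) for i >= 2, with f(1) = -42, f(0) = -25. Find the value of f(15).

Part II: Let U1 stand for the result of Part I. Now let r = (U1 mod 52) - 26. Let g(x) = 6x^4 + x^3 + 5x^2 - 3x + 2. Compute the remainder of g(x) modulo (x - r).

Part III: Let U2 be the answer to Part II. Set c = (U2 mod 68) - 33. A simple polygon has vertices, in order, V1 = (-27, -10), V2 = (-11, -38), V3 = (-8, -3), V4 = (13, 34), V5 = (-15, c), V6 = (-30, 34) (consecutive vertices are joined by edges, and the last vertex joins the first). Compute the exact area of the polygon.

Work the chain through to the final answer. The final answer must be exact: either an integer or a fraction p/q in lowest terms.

2103/2

Part I: f(2) = 2*(-42) - 3*(-25) = -9; iterating: f(2)=-9, f(3)=108, f(4)=243, f(5)=162, f(6)=-405, f(7)=-1296, f(8)=-1377, f(9)=1134, f(10)=6399, f(11)=9396, f(12)=-405, f(13)=-28998, f(14)=-56781, f(15)=-26568; answer -26568
Part II: U1 = -26568; r = -22; remainder = value at the root: 6*(-22)^4 + 1*(-22)^3 + 5*(-22)^2 - 3*(-22)^1 + 2 = (1405536) + (-10648) + (2420) + (66) + (2) = 1397376; answer 1397376
Part III: U2 = 1397376; c = 11; cross terms: (-27*-38 - -11*-10)=916, (-11*-3 - -8*-38)=-271, (-8*34 - 13*-3)=-233, (13*11 - -15*34)=653, (-15*34 - -30*11)=-180, (-30*-10 - -27*34)=1218; twice the area = |2103| = 2103; area = 2103/2; answer 2103/2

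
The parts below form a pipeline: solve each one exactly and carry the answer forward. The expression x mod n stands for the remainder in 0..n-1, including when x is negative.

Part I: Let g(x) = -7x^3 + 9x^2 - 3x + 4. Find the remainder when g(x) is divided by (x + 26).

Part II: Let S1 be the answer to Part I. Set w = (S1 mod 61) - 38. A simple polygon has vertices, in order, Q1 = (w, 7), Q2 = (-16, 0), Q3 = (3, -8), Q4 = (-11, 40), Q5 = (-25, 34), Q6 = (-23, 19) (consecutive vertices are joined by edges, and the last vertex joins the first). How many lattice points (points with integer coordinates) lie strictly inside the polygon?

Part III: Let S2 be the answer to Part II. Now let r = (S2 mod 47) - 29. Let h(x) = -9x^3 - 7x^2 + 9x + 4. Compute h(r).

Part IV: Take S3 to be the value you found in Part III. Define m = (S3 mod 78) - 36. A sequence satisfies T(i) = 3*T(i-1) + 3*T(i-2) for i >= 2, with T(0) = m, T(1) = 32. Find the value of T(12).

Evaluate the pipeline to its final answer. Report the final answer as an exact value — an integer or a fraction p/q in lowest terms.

Part I: remainder = value at the root: -7*(-26)^3 + 9*(-26)^2 - 3*(-26)^1 + 4 = (123032) + (6084) + (78) + (4) = 129198; answer 129198
Part II: S1 = 129198; w = -38; cross terms: (-38*0 - -16*7)=112, (-16*-8 - 3*0)=128, (3*40 - -11*-8)=32, (-11*34 - -25*40)=626, (-25*19 - -23*34)=307, (-23*7 - -38*19)=561; twice the area = |1766| = 1766; area = 883; boundary points = 1 + 1 + 2 + 2 + 1 + 3 = 10; strictly interior points = area - boundary/2 + 1 = 879; answer 879
Part III: S2 = 879; r = 4; -9*(4)^3 - 7*(4)^2 + 9*(4)^1 + 4 = (-576) + (-112) + (36) + (4) = -648; answer -648
Part IV: S3 = -648; m = 18; T(2) = 3*(32) + 3*(18) = 150; iterating: T(2)=150, T(3)=546, T(4)=2088, T(5)=7902, T(6)=29970, T(7)=113616, T(8)=430758, T(9)=1633122, T(10)=6191640, T(11)=23474286, T(12)=88997778; answer 88997778

88997778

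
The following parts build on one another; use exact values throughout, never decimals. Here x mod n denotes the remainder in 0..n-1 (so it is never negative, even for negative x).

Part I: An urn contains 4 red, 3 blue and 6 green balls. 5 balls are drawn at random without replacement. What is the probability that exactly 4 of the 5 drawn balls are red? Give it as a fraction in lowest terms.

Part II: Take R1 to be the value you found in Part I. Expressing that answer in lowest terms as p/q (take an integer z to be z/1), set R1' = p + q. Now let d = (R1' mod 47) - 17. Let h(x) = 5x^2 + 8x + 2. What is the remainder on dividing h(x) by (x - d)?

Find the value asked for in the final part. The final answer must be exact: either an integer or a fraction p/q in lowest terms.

Part I: total draws C(13,5) = 1287; favorable C(4,4)*C(9,1) = 9; P = 1/143; answer 1/143
Part II: R1 = 1/143; threaded value p + q = 144; d = -14; remainder = value at the root: 5*(-14)^2 + 8*(-14)^1 + 2 = (980) + (-112) + (2) = 870; answer 870

870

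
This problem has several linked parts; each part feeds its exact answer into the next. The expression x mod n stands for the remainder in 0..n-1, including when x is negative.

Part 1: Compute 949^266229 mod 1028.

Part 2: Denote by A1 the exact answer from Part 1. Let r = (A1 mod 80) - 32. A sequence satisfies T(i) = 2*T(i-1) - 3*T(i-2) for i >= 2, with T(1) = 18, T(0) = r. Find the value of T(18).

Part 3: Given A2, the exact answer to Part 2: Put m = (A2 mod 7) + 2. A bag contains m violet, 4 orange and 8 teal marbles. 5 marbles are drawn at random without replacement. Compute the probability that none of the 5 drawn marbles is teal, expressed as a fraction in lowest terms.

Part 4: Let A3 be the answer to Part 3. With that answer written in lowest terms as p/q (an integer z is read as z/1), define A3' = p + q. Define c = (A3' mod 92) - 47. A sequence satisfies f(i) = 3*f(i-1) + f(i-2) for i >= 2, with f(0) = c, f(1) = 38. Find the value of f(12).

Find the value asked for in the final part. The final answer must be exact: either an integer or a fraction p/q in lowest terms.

16058868

Part 1: squarings mod 1028: 949^1=949, 949^2=73, 949^4=189, 949^8=769, 949^16=261, 949^32=273, 949^64=513, 949^128=1, 949^256=1, 949^512=1, 949^1024=1, 949^2048=1, 949^4096=1, 949^8192=1, 949^16384=1, 949^32768=1, 949^65536=1, 949^131072=1, 949^262144=1; 949^266229 = 949^1 * 949^4 * 949^16 * 949^32 * 949^64 * 949^128 * 949^256 * 949^512 * 949^1024 * 949^2048 * 949^262144 = 829 (mod 1028); answer 829
Part 2: A1 = 829; r = -3; T(2) = 2*(18) - 3*(-3) = 45; iterating: T(2)=45, T(3)=36, T(4)=-63, T(5)=-234, T(6)=-279, T(7)=144, T(8)=1125, T(9)=1818, T(10)=261, T(11)=-4932, T(12)=-10647, T(13)=-6498, T(14)=18945, T(15)=57384, T(16)=57933, T(17)=-56286, T(18)=-286371; answer -286371
Part 3: A2 = -286371; m = 8; total draws C(20,5) = 15504; favorable C(12,5) = 792; P = 33/646; answer 33/646
Part 4: A3 = 33/646; threaded value p + q = 679; c = -12; f(2) = 3*(38) + 1*(-12) = 102; iterating: f(2)=102, f(3)=344, f(4)=1134, f(5)=3746, f(6)=12372, f(7)=40862, f(8)=134958, f(9)=445736, f(10)=1472166, f(11)=4862234, f(12)=16058868; answer 16058868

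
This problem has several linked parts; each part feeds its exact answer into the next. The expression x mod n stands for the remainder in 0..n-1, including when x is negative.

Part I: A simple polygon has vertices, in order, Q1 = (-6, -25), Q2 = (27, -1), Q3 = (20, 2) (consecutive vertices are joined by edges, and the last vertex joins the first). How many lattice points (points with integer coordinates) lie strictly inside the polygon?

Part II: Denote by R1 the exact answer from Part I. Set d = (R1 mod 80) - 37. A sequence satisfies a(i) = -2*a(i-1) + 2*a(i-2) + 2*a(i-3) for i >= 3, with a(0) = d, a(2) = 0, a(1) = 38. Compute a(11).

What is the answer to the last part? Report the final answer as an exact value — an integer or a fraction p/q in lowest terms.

101968

Part I: cross terms: (-6*-1 - 27*-25)=681, (27*2 - 20*-1)=74, (20*-25 - -6*2)=-488; twice the area = |267| = 267; area = 267/2; boundary points = 3 + 1 + 1 = 5; strictly interior points = area - boundary/2 + 1 = 132; answer 132
Part II: R1 = 132; d = 15; a(3) = -2*(0) + 2*(38) + 2*(15) = 106; iterating: a(3)=106, a(4)=-136, a(5)=484, a(6)=-1028, a(7)=2752, a(8)=-6592, a(9)=16632, a(10)=-40944, a(11)=101968; answer 101968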